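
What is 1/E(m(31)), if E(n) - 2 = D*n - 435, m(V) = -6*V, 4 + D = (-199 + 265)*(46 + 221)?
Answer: -1/3277381 ≈ -3.0512e-7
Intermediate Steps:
D = 17618 (D = -4 + (-199 + 265)*(46 + 221) = -4 + 66*267 = -4 + 17622 = 17618)
E(n) = -433 + 17618*n (E(n) = 2 + (17618*n - 435) = 2 + (-435 + 17618*n) = -433 + 17618*n)
1/E(m(31)) = 1/(-433 + 17618*(-6*31)) = 1/(-433 + 17618*(-186)) = 1/(-433 - 3276948) = 1/(-3277381) = -1/3277381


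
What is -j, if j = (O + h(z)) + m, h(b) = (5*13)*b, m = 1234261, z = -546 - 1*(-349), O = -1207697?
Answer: -13759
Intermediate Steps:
z = -197 (z = -546 + 349 = -197)
h(b) = 65*b
j = 13759 (j = (-1207697 + 65*(-197)) + 1234261 = (-1207697 - 12805) + 1234261 = -1220502 + 1234261 = 13759)
-j = -1*13759 = -13759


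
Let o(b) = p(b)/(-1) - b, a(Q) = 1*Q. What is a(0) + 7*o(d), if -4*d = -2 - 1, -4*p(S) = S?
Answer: -63/16 ≈ -3.9375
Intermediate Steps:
p(S) = -S/4
a(Q) = Q
d = ¾ (d = -(-2 - 1)/4 = -¼*(-3) = ¾ ≈ 0.75000)
o(b) = -3*b/4 (o(b) = -b/4/(-1) - b = -b/4*(-1) - b = b/4 - b = -3*b/4)
a(0) + 7*o(d) = 0 + 7*(-¾*¾) = 0 + 7*(-9/16) = 0 - 63/16 = -63/16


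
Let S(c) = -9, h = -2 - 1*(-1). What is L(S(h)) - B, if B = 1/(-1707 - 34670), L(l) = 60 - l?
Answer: 2510014/36377 ≈ 69.000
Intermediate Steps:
h = -1 (h = -2 + 1 = -1)
B = -1/36377 (B = 1/(-36377) = -1/36377 ≈ -2.7490e-5)
L(S(h)) - B = (60 - 1*(-9)) - 1*(-1/36377) = (60 + 9) + 1/36377 = 69 + 1/36377 = 2510014/36377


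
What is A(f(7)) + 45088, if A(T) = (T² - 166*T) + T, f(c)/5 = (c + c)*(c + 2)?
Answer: 338038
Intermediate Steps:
f(c) = 10*c*(2 + c) (f(c) = 5*((c + c)*(c + 2)) = 5*((2*c)*(2 + c)) = 5*(2*c*(2 + c)) = 10*c*(2 + c))
A(T) = T² - 165*T
A(f(7)) + 45088 = (10*7*(2 + 7))*(-165 + 10*7*(2 + 7)) + 45088 = (10*7*9)*(-165 + 10*7*9) + 45088 = 630*(-165 + 630) + 45088 = 630*465 + 45088 = 292950 + 45088 = 338038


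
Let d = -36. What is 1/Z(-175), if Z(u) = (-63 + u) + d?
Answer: -1/274 ≈ -0.0036496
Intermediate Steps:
Z(u) = -99 + u (Z(u) = (-63 + u) - 36 = -99 + u)
1/Z(-175) = 1/(-99 - 175) = 1/(-274) = -1/274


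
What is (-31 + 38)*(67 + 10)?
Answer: 539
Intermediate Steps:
(-31 + 38)*(67 + 10) = 7*77 = 539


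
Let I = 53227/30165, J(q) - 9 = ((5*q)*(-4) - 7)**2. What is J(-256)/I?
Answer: 788596898370/53227 ≈ 1.4816e+7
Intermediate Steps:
J(q) = 9 + (-7 - 20*q)**2 (J(q) = 9 + ((5*q)*(-4) - 7)**2 = 9 + (-20*q - 7)**2 = 9 + (-7 - 20*q)**2)
I = 53227/30165 (I = 53227*(1/30165) = 53227/30165 ≈ 1.7645)
J(-256)/I = (9 + (7 + 20*(-256))**2)/(53227/30165) = (9 + (7 - 5120)**2)*(30165/53227) = (9 + (-5113)**2)*(30165/53227) = (9 + 26142769)*(30165/53227) = 26142778*(30165/53227) = 788596898370/53227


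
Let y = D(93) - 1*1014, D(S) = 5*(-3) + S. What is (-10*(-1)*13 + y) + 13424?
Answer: 12618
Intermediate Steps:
D(S) = -15 + S
y = -936 (y = (-15 + 93) - 1*1014 = 78 - 1014 = -936)
(-10*(-1)*13 + y) + 13424 = (-10*(-1)*13 - 936) + 13424 = (10*13 - 936) + 13424 = (130 - 936) + 13424 = -806 + 13424 = 12618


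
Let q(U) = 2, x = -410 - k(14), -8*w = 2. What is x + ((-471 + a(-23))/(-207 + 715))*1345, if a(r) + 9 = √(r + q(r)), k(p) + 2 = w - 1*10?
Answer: -847657/508 + 1345*I*√21/508 ≈ -1668.6 + 12.133*I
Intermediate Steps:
w = -¼ (w = -⅛*2 = -¼ ≈ -0.25000)
k(p) = -49/4 (k(p) = -2 + (-¼ - 1*10) = -2 + (-¼ - 10) = -2 - 41/4 = -49/4)
x = -1591/4 (x = -410 - 1*(-49/4) = -410 + 49/4 = -1591/4 ≈ -397.75)
a(r) = -9 + √(2 + r) (a(r) = -9 + √(r + 2) = -9 + √(2 + r))
x + ((-471 + a(-23))/(-207 + 715))*1345 = -1591/4 + ((-471 + (-9 + √(2 - 23)))/(-207 + 715))*1345 = -1591/4 + ((-471 + (-9 + √(-21)))/508)*1345 = -1591/4 + ((-471 + (-9 + I*√21))*(1/508))*1345 = -1591/4 + ((-480 + I*√21)*(1/508))*1345 = -1591/4 + (-120/127 + I*√21/508)*1345 = -1591/4 + (-161400/127 + 1345*I*√21/508) = -847657/508 + 1345*I*√21/508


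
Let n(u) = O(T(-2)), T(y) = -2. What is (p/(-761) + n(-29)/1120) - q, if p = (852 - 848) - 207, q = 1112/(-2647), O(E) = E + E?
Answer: 385386073/564022760 ≈ 0.68328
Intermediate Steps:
O(E) = 2*E
n(u) = -4 (n(u) = 2*(-2) = -4)
q = -1112/2647 (q = 1112*(-1/2647) = -1112/2647 ≈ -0.42010)
p = -203 (p = 4 - 207 = -203)
(p/(-761) + n(-29)/1120) - q = (-203/(-761) - 4/1120) - 1*(-1112/2647) = (-203*(-1/761) - 4*1/1120) + 1112/2647 = (203/761 - 1/280) + 1112/2647 = 56079/213080 + 1112/2647 = 385386073/564022760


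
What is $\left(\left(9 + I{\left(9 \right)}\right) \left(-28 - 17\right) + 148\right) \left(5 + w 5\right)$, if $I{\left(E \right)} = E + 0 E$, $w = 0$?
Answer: $-3310$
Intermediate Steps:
$I{\left(E \right)} = E$ ($I{\left(E \right)} = E + 0 = E$)
$\left(\left(9 + I{\left(9 \right)}\right) \left(-28 - 17\right) + 148\right) \left(5 + w 5\right) = \left(\left(9 + 9\right) \left(-28 - 17\right) + 148\right) \left(5 + 0 \cdot 5\right) = \left(18 \left(-45\right) + 148\right) \left(5 + 0\right) = \left(-810 + 148\right) 5 = \left(-662\right) 5 = -3310$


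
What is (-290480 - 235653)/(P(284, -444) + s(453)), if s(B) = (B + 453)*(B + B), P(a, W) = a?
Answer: -526133/821120 ≈ -0.64075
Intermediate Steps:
s(B) = 2*B*(453 + B) (s(B) = (453 + B)*(2*B) = 2*B*(453 + B))
(-290480 - 235653)/(P(284, -444) + s(453)) = (-290480 - 235653)/(284 + 2*453*(453 + 453)) = -526133/(284 + 2*453*906) = -526133/(284 + 820836) = -526133/821120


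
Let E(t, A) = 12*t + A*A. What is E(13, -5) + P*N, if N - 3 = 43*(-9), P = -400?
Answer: 153781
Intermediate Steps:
E(t, A) = A**2 + 12*t (E(t, A) = 12*t + A**2 = A**2 + 12*t)
N = -384 (N = 3 + 43*(-9) = 3 - 387 = -384)
E(13, -5) + P*N = ((-5)**2 + 12*13) - 400*(-384) = (25 + 156) + 153600 = 181 + 153600 = 153781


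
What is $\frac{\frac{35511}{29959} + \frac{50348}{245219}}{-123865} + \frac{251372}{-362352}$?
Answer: $- \frac{57186560251303735003}{82432924634386255020} \approx -0.69373$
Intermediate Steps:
$\frac{\frac{35511}{29959} + \frac{50348}{245219}}{-123865} + \frac{251372}{-362352} = \left(35511 \cdot \frac{1}{29959} + 50348 \cdot \frac{1}{245219}\right) \left(- \frac{1}{123865}\right) + 251372 \left(- \frac{1}{362352}\right) = \left(\frac{35511}{29959} + \frac{50348}{245219}\right) \left(- \frac{1}{123865}\right) - \frac{62843}{90588} = \frac{10216347641}{7346516021} \left(- \frac{1}{123865}\right) - \frac{62843}{90588} = - \frac{10216347641}{909976206941165} - \frac{62843}{90588} = - \frac{57186560251303735003}{82432924634386255020}$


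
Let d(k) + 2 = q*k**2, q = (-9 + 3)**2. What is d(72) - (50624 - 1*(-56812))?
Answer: 79186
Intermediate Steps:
q = 36 (q = (-6)**2 = 36)
d(k) = -2 + 36*k**2
d(72) - (50624 - 1*(-56812)) = (-2 + 36*72**2) - (50624 - 1*(-56812)) = (-2 + 36*5184) - (50624 + 56812) = (-2 + 186624) - 1*107436 = 186622 - 107436 = 79186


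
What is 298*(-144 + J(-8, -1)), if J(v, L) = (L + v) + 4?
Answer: -44402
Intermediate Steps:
J(v, L) = 4 + L + v
298*(-144 + J(-8, -1)) = 298*(-144 + (4 - 1 - 8)) = 298*(-144 - 5) = 298*(-149) = -44402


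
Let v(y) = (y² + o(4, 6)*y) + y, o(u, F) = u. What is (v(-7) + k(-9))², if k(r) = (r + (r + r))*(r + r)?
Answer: 250000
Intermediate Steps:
v(y) = y² + 5*y (v(y) = (y² + 4*y) + y = y² + 5*y)
k(r) = 6*r² (k(r) = (r + 2*r)*(2*r) = (3*r)*(2*r) = 6*r²)
(v(-7) + k(-9))² = (-7*(5 - 7) + 6*(-9)²)² = (-7*(-2) + 6*81)² = (14 + 486)² = 500² = 250000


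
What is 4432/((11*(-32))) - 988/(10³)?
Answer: -18671/1375 ≈ -13.579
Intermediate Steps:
4432/((11*(-32))) - 988/(10³) = 4432/(-352) - 988/1000 = 4432*(-1/352) - 988*1/1000 = -277/22 - 247/250 = -18671/1375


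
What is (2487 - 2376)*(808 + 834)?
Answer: 182262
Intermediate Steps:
(2487 - 2376)*(808 + 834) = 111*1642 = 182262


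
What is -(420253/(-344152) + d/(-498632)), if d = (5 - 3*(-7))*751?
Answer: 27033938231/21450650008 ≈ 1.2603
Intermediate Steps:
d = 19526 (d = (5 + 21)*751 = 26*751 = 19526)
-(420253/(-344152) + d/(-498632)) = -(420253/(-344152) + 19526/(-498632)) = -(420253*(-1/344152) + 19526*(-1/498632)) = -(-420253/344152 - 9763/249316) = -1*(-27033938231/21450650008) = 27033938231/21450650008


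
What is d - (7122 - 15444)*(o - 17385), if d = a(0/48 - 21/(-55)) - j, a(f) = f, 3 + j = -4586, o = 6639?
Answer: -4918299244/55 ≈ -8.9424e+7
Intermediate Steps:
j = -4589 (j = -3 - 4586 = -4589)
d = 252416/55 (d = (0/48 - 21/(-55)) - 1*(-4589) = (0*(1/48) - 21*(-1/55)) + 4589 = (0 + 21/55) + 4589 = 21/55 + 4589 = 252416/55 ≈ 4589.4)
d - (7122 - 15444)*(o - 17385) = 252416/55 - (7122 - 15444)*(6639 - 17385) = 252416/55 - (-8322)*(-10746) = 252416/55 - 1*89428212 = 252416/55 - 89428212 = -4918299244/55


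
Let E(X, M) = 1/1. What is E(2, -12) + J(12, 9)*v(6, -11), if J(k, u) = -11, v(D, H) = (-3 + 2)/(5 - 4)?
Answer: 12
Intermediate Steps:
v(D, H) = -1 (v(D, H) = -1/1 = -1*1 = -1)
E(X, M) = 1
E(2, -12) + J(12, 9)*v(6, -11) = 1 - 11*(-1) = 1 + 11 = 12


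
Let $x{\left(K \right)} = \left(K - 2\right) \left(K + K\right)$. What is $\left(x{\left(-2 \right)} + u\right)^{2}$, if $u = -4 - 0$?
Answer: $144$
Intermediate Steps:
$x{\left(K \right)} = 2 K \left(-2 + K\right)$ ($x{\left(K \right)} = \left(-2 + K\right) 2 K = 2 K \left(-2 + K\right)$)
$u = -4$ ($u = -4 + 0 = -4$)
$\left(x{\left(-2 \right)} + u\right)^{2} = \left(2 \left(-2\right) \left(-2 - 2\right) - 4\right)^{2} = \left(2 \left(-2\right) \left(-4\right) - 4\right)^{2} = \left(16 - 4\right)^{2} = 12^{2} = 144$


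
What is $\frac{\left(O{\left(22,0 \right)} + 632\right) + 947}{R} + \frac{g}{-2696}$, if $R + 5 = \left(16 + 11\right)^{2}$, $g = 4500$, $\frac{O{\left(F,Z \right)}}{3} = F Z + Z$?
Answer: $\frac{124873}{243988} \approx 0.5118$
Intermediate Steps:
$O{\left(F,Z \right)} = 3 Z + 3 F Z$ ($O{\left(F,Z \right)} = 3 \left(F Z + Z\right) = 3 \left(Z + F Z\right) = 3 Z + 3 F Z$)
$R = 724$ ($R = -5 + \left(16 + 11\right)^{2} = -5 + 27^{2} = -5 + 729 = 724$)
$\frac{\left(O{\left(22,0 \right)} + 632\right) + 947}{R} + \frac{g}{-2696} = \frac{\left(3 \cdot 0 \left(1 + 22\right) + 632\right) + 947}{724} + \frac{4500}{-2696} = \left(\left(3 \cdot 0 \cdot 23 + 632\right) + 947\right) \frac{1}{724} + 4500 \left(- \frac{1}{2696}\right) = \left(\left(0 + 632\right) + 947\right) \frac{1}{724} - \frac{1125}{674} = \left(632 + 947\right) \frac{1}{724} - \frac{1125}{674} = 1579 \cdot \frac{1}{724} - \frac{1125}{674} = \frac{1579}{724} - \frac{1125}{674} = \frac{124873}{243988}$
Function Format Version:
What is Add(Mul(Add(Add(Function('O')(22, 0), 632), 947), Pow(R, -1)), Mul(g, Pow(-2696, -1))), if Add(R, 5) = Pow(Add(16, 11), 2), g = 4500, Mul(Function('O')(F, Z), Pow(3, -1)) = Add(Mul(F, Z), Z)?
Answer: Rational(124873, 243988) ≈ 0.51180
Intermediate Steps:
Function('O')(F, Z) = Add(Mul(3, Z), Mul(3, F, Z)) (Function('O')(F, Z) = Mul(3, Add(Mul(F, Z), Z)) = Mul(3, Add(Z, Mul(F, Z))) = Add(Mul(3, Z), Mul(3, F, Z)))
R = 724 (R = Add(-5, Pow(Add(16, 11), 2)) = Add(-5, Pow(27, 2)) = Add(-5, 729) = 724)
Add(Mul(Add(Add(Function('O')(22, 0), 632), 947), Pow(R, -1)), Mul(g, Pow(-2696, -1))) = Add(Mul(Add(Add(Mul(3, 0, Add(1, 22)), 632), 947), Pow(724, -1)), Mul(4500, Pow(-2696, -1))) = Add(Mul(Add(Add(Mul(3, 0, 23), 632), 947), Rational(1, 724)), Mul(4500, Rational(-1, 2696))) = Add(Mul(Add(Add(0, 632), 947), Rational(1, 724)), Rational(-1125, 674)) = Add(Mul(Add(632, 947), Rational(1, 724)), Rational(-1125, 674)) = Add(Mul(1579, Rational(1, 724)), Rational(-1125, 674)) = Add(Rational(1579, 724), Rational(-1125, 674)) = Rational(124873, 243988)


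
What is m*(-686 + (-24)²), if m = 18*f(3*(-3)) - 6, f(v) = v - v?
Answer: 660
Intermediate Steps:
f(v) = 0
m = -6 (m = 18*0 - 6 = 0 - 6 = -6)
m*(-686 + (-24)²) = -6*(-686 + (-24)²) = -6*(-686 + 576) = -6*(-110) = 660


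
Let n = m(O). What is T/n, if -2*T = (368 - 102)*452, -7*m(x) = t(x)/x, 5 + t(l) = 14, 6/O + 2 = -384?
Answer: -420812/579 ≈ -726.79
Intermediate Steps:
O = -3/193 (O = 6/(-2 - 384) = 6/(-386) = 6*(-1/386) = -3/193 ≈ -0.015544)
t(l) = 9 (t(l) = -5 + 14 = 9)
m(x) = -9/(7*x)
n = 579/7 (n = -9/(7*(-3/193)) = -9/7*(-193/3) = 579/7 ≈ 82.714)
T = -60116 (T = -(368 - 102)*452/2 = -133*452 = -1/2*120232 = -60116)
T/n = -60116/579/7 = -60116*7/579 = -420812/579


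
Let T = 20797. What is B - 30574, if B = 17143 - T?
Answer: -34228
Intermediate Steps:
B = -3654 (B = 17143 - 1*20797 = 17143 - 20797 = -3654)
B - 30574 = -3654 - 30574 = -34228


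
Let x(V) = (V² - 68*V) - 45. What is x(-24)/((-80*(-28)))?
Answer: 309/320 ≈ 0.96562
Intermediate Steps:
x(V) = -45 + V² - 68*V
x(-24)/((-80*(-28))) = (-45 + (-24)² - 68*(-24))/((-80*(-28))) = (-45 + 576 + 1632)/2240 = 2163*(1/2240) = 309/320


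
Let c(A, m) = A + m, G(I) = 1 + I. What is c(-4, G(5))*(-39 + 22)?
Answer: -34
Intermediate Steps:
c(-4, G(5))*(-39 + 22) = (-4 + (1 + 5))*(-39 + 22) = (-4 + 6)*(-17) = 2*(-17) = -34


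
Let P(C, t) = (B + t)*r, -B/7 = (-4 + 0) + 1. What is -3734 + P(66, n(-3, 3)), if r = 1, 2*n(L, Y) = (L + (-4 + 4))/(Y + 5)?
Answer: -59411/16 ≈ -3713.2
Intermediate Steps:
n(L, Y) = L/(2*(5 + Y)) (n(L, Y) = ((L + (-4 + 4))/(Y + 5))/2 = ((L + 0)/(5 + Y))/2 = (L/(5 + Y))/2 = L/(2*(5 + Y)))
B = 21 (B = -7*((-4 + 0) + 1) = -7*(-4 + 1) = -7*(-3) = 21)
P(C, t) = 21 + t (P(C, t) = (21 + t)*1 = 21 + t)
-3734 + P(66, n(-3, 3)) = -3734 + (21 + (½)*(-3)/(5 + 3)) = -3734 + (21 + (½)*(-3)/8) = -3734 + (21 + (½)*(-3)*(⅛)) = -3734 + (21 - 3/16) = -3734 + 333/16 = -59411/16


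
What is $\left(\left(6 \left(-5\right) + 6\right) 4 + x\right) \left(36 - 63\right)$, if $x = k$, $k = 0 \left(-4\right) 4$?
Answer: $2592$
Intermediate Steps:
$k = 0$ ($k = 0 \cdot 4 = 0$)
$x = 0$
$\left(\left(6 \left(-5\right) + 6\right) 4 + x\right) \left(36 - 63\right) = \left(\left(6 \left(-5\right) + 6\right) 4 + 0\right) \left(36 - 63\right) = \left(\left(-30 + 6\right) 4 + 0\right) \left(36 - 63\right) = \left(\left(-24\right) 4 + 0\right) \left(36 - 63\right) = \left(-96 + 0\right) \left(-27\right) = \left(-96\right) \left(-27\right) = 2592$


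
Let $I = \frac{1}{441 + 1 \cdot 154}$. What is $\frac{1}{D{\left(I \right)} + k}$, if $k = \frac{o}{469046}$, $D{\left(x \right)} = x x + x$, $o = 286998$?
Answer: $\frac{83027005075}{50942009183} \approx 1.6298$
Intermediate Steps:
$I = \frac{1}{595}$ ($I = \frac{1}{441 + 154} = \frac{1}{595} \approx 0.0016807$)
$D{\left(x \right)} = x + x^{2}$ ($D{\left(x \right)} = x^{2} + x = x + x^{2}$)
$k = \frac{143499}{234523}$ ($k = \frac{286998}{469046} = 286998 \cdot \frac{1}{469046} = \frac{143499}{234523} \approx 0.61188$)
$\frac{1}{D{\left(I \right)} + k} = \frac{1}{\frac{1 + \frac{1}{595}}{595} + \frac{143499}{234523}} = \frac{1}{\frac{1}{595} \cdot \frac{596}{595} + \frac{143499}{234523}} = \frac{1}{\frac{596}{354025} + \frac{143499}{234523}} = \frac{1}{\frac{50942009183}{83027005075}} = \frac{83027005075}{50942009183}$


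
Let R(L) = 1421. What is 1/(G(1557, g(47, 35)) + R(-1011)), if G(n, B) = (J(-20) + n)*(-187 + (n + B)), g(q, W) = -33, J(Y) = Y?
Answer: 1/2056390 ≈ 4.8629e-7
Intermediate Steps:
G(n, B) = (-20 + n)*(-187 + B + n) (G(n, B) = (-20 + n)*(-187 + (n + B)) = (-20 + n)*(-187 + (B + n)) = (-20 + n)*(-187 + B + n))
1/(G(1557, g(47, 35)) + R(-1011)) = 1/((3740 + 1557² - 207*1557 - 20*(-33) - 33*1557) + 1421) = 1/((3740 + 2424249 - 322299 + 660 - 51381) + 1421) = 1/(2054969 + 1421) = 1/2056390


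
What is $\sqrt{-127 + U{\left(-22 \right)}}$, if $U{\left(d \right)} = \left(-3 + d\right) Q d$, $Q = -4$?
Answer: $i \sqrt{2327} \approx 48.239 i$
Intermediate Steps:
$U{\left(d \right)} = - 4 d \left(-3 + d\right)$ ($U{\left(d \right)} = \left(-3 + d\right) \left(- 4 d\right) = - 4 d \left(-3 + d\right)$)
$\sqrt{-127 + U{\left(-22 \right)}} = \sqrt{-127 + 4 \left(-22\right) \left(3 - -22\right)} = \sqrt{-127 + 4 \left(-22\right) \left(3 + 22\right)} = \sqrt{-127 + 4 \left(-22\right) 25} = \sqrt{-127 - 2200} = \sqrt{-2327} = i \sqrt{2327}$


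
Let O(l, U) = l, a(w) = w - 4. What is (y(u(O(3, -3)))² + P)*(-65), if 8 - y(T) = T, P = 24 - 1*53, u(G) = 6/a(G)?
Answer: -10855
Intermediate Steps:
a(w) = -4 + w
u(G) = 6/(-4 + G)
P = -29 (P = 24 - 53 = -29)
y(T) = 8 - T
(y(u(O(3, -3)))² + P)*(-65) = ((8 - 6/(-4 + 3))² - 29)*(-65) = ((8 - 6/(-1))² - 29)*(-65) = ((8 - 6*(-1))² - 29)*(-65) = ((8 - 1*(-6))² - 29)*(-65) = ((8 + 6)² - 29)*(-65) = (14² - 29)*(-65) = (196 - 29)*(-65) = 167*(-65) = -10855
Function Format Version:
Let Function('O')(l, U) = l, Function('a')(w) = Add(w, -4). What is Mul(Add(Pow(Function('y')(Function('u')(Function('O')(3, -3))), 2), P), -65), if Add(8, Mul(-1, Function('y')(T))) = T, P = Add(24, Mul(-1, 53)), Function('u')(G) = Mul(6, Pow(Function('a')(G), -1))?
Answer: -10855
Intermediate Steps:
Function('a')(w) = Add(-4, w)
Function('u')(G) = Mul(6, Pow(Add(-4, G), -1))
P = -29 (P = Add(24, -53) = -29)
Function('y')(T) = Add(8, Mul(-1, T))
Mul(Add(Pow(Function('y')(Function('u')(Function('O')(3, -3))), 2), P), -65) = Mul(Add(Pow(Add(8, Mul(-1, Mul(6, Pow(Add(-4, 3), -1)))), 2), -29), -65) = Mul(Add(Pow(Add(8, Mul(-1, Mul(6, Pow(-1, -1)))), 2), -29), -65) = Mul(Add(Pow(Add(8, Mul(-1, Mul(6, -1))), 2), -29), -65) = Mul(Add(Pow(Add(8, Mul(-1, -6)), 2), -29), -65) = Mul(Add(Pow(Add(8, 6), 2), -29), -65) = Mul(Add(Pow(14, 2), -29), -65) = Mul(Add(196, -29), -65) = Mul(167, -65) = -10855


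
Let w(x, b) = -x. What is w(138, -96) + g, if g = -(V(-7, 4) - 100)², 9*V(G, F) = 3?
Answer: -90643/9 ≈ -10071.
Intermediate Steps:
V(G, F) = ⅓ (V(G, F) = (⅑)*3 = ⅓)
g = -89401/9 (g = -(⅓ - 100)² = -(-299/3)² = -1*89401/9 = -89401/9 ≈ -9933.4)
w(138, -96) + g = -1*138 - 89401/9 = -138 - 89401/9 = -90643/9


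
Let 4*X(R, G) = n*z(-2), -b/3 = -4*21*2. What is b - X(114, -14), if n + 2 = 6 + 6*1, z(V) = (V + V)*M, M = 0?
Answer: 504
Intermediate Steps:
b = 504 (b = -3*(-4*21)*2 = -(-252)*2 = -3*(-168) = 504)
z(V) = 0 (z(V) = (V + V)*0 = (2*V)*0 = 0)
n = 10 (n = -2 + (6 + 6*1) = -2 + (6 + 6) = -2 + 12 = 10)
X(R, G) = 0 (X(R, G) = (10*0)/4 = (¼)*0 = 0)
b - X(114, -14) = 504 - 1*0 = 504 + 0 = 504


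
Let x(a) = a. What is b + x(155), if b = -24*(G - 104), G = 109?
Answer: 35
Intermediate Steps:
b = -120 (b = -24*(109 - 104) = -24*5 = -120)
b + x(155) = -120 + 155 = 35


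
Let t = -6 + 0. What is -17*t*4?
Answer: 408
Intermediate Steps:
t = -6
-17*t*4 = -17*(-6)*4 = 102*4 = 408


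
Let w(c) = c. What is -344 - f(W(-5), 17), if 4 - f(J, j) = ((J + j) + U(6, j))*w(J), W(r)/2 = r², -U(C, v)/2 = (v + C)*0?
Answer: 3002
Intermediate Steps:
U(C, v) = 0 (U(C, v) = -2*(v + C)*0 = -2*(C + v)*0 = -2*0 = 0)
W(r) = 2*r²
f(J, j) = 4 - J*(J + j) (f(J, j) = 4 - ((J + j) + 0)*J = 4 - (J + j)*J = 4 - J*(J + j))
-344 - f(W(-5), 17) = -344 - (4 - (2*(-5)²)² - 1*2*(-5)²*17) = -344 - (4 - (2*25)² - 1*2*25*17) = -344 - (4 - 1*50² - 1*50*17) = -344 - (4 - 1*2500 - 850) = -344 - (4 - 2500 - 850) = -344 - 1*(-3346) = -344 + 3346 = 3002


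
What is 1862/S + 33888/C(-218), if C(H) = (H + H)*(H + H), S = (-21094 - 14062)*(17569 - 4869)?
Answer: 472812529589/2652321568600 ≈ 0.17826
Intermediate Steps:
S = -446481200 (S = -35156*12700 = -446481200)
C(H) = 4*H² (C(H) = (2*H)*(2*H) = 4*H²)
1862/S + 33888/C(-218) = 1862/(-446481200) + 33888/((4*(-218)²)) = 1862*(-1/446481200) + 33888/((4*47524)) = -931/223240600 + 33888/190096 = -931/223240600 + 33888*(1/190096) = -931/223240600 + 2118/11881 = 472812529589/2652321568600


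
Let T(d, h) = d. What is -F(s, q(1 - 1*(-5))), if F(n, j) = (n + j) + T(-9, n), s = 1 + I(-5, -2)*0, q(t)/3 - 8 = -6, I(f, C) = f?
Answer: 2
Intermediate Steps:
q(t) = 6 (q(t) = 24 + 3*(-6) = 24 - 18 = 6)
s = 1 (s = 1 - 5*0 = 1 + 0 = 1)
F(n, j) = -9 + j + n (F(n, j) = (n + j) - 9 = (j + n) - 9 = -9 + j + n)
-F(s, q(1 - 1*(-5))) = -(-9 + 6 + 1) = -1*(-2) = 2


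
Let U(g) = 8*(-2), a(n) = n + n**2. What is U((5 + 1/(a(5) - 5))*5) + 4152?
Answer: 4136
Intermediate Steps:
U(g) = -16
U((5 + 1/(a(5) - 5))*5) + 4152 = -16 + 4152 = 4136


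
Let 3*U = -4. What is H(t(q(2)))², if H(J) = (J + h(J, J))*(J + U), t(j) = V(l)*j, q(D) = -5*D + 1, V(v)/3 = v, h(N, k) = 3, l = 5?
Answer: 323856016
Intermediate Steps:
V(v) = 3*v
q(D) = 1 - 5*D
t(j) = 15*j (t(j) = (3*5)*j = 15*j)
U = -4/3 (U = (⅓)*(-4) = -4/3 ≈ -1.3333)
H(J) = (3 + J)*(-4/3 + J) (H(J) = (J + 3)*(J - 4/3) = (3 + J)*(-4/3 + J))
H(t(q(2)))² = (-4 + (15*(1 - 5*2))² + 5*(15*(1 - 5*2))/3)² = (-4 + (15*(1 - 10))² + 5*(15*(1 - 10))/3)² = (-4 + (15*(-9))² + 5*(15*(-9))/3)² = (-4 + (-135)² + (5/3)*(-135))² = (-4 + 18225 - 225)² = 17996² = 323856016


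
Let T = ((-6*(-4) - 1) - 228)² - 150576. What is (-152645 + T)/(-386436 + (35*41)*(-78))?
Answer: 130598/249183 ≈ 0.52411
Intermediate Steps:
T = -108551 (T = ((24 - 1) - 228)² - 150576 = (23 - 228)² - 150576 = (-205)² - 150576 = 42025 - 150576 = -108551)
(-152645 + T)/(-386436 + (35*41)*(-78)) = (-152645 - 108551)/(-386436 + (35*41)*(-78)) = -261196/(-386436 + 1435*(-78)) = -261196/(-386436 - 111930) = -261196/(-498366) = -261196*(-1/498366) = 130598/249183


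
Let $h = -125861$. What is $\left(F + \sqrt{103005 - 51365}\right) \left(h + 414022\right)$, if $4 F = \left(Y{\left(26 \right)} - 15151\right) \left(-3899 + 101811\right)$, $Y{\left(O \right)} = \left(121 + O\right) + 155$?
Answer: $-104738980021342 + 576322 \sqrt{12910} \approx -1.0474 \cdot 10^{14}$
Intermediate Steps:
$Y{\left(O \right)} = 276 + O$
$F = -363473822$ ($F = \frac{\left(\left(276 + 26\right) - 15151\right) \left(-3899 + 101811\right)}{4} = \frac{\left(302 - 15151\right) 97912}{4} = \frac{\left(-14849\right) 97912}{4} = \frac{1}{4} \left(-1453895288\right) = -363473822$)
$\left(F + \sqrt{103005 - 51365}\right) \left(h + 414022\right) = \left(-363473822 + \sqrt{103005 - 51365}\right) \left(-125861 + 414022\right) = \left(-363473822 + \sqrt{51640}\right) 288161 = \left(-363473822 + 2 \sqrt{12910}\right) 288161 = -104738980021342 + 576322 \sqrt{12910}$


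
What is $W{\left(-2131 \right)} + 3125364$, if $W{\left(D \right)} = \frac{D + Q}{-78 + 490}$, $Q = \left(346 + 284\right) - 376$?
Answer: $\frac{1287648091}{412} \approx 3.1254 \cdot 10^{6}$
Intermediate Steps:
$Q = 254$ ($Q = 630 - 376 = 254$)
$W{\left(D \right)} = \frac{127}{206} + \frac{D}{412}$ ($W{\left(D \right)} = \frac{D + 254}{-78 + 490} = \frac{254 + D}{412} = \left(254 + D\right) \frac{1}{412} = \frac{127}{206} + \frac{D}{412}$)
$W{\left(-2131 \right)} + 3125364 = \left(\frac{127}{206} + \frac{1}{412} \left(-2131\right)\right) + 3125364 = \left(\frac{127}{206} - \frac{2131}{412}\right) + 3125364 = - \frac{1877}{412} + 3125364 = \frac{1287648091}{412}$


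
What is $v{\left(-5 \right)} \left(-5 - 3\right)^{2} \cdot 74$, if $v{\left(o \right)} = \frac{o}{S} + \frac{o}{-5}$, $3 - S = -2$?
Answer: $0$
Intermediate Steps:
$S = 5$ ($S = 3 - -2 = 3 + 2 = 5$)
$v{\left(o \right)} = 0$ ($v{\left(o \right)} = \frac{o}{5} + \frac{o}{-5} = o \frac{1}{5} + o \left(- \frac{1}{5}\right) = \frac{o}{5} - \frac{o}{5} = 0$)
$v{\left(-5 \right)} \left(-5 - 3\right)^{2} \cdot 74 = 0 \left(-5 - 3\right)^{2} \cdot 74 = 0 \left(-8\right)^{2} \cdot 74 = 0 \cdot 64 \cdot 74 = 0 \cdot 74 = 0$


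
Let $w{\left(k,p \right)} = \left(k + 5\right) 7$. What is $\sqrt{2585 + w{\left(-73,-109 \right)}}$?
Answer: $\sqrt{2109} \approx 45.924$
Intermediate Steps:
$w{\left(k,p \right)} = 35 + 7 k$ ($w{\left(k,p \right)} = \left(5 + k\right) 7 = 35 + 7 k$)
$\sqrt{2585 + w{\left(-73,-109 \right)}} = \sqrt{2585 + \left(35 + 7 \left(-73\right)\right)} = \sqrt{2585 + \left(35 - 511\right)} = \sqrt{2585 - 476} = \sqrt{2109}$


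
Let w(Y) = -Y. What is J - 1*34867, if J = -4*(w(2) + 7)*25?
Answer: -35367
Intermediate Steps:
J = -500 (J = -4*(-1*2 + 7)*25 = -4*(-2 + 7)*25 = -4*5*25 = -20*25 = -500)
J - 1*34867 = -500 - 1*34867 = -500 - 34867 = -35367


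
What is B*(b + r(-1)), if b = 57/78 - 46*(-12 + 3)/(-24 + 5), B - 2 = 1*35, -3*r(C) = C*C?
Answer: -1173011/1482 ≈ -791.51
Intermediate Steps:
r(C) = -C²/3 (r(C) = -C*C/3 = -C²/3)
B = 37 (B = 2 + 1*35 = 2 + 35 = 37)
b = -10403/494 (b = 57*(1/78) - 46/((-19/(-9))) = 19/26 - 46/((-19*(-⅑))) = 19/26 - 46/19/9 = 19/26 - 46*9/19 = 19/26 - 414/19 = -10403/494 ≈ -21.059)
B*(b + r(-1)) = 37*(-10403/494 - ⅓*(-1)²) = 37*(-10403/494 - ⅓*1) = 37*(-10403/494 - ⅓) = 37*(-31703/1482) = -1173011/1482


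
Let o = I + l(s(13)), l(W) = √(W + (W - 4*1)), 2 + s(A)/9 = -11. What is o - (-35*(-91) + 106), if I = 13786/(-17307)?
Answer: -56971123/17307 + I*√238 ≈ -3291.8 + 15.427*I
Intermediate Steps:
s(A) = -117 (s(A) = -18 + 9*(-11) = -18 - 99 = -117)
l(W) = √(-4 + 2*W) (l(W) = √(W + (W - 4)) = √(W + (-4 + W)) = √(-4 + 2*W))
I = -13786/17307 (I = 13786*(-1/17307) = -13786/17307 ≈ -0.79656)
o = -13786/17307 + I*√238 (o = -13786/17307 + √(-4 + 2*(-117)) = -13786/17307 + √(-4 - 234) = -13786/17307 + √(-238) = -13786/17307 + I*√238 ≈ -0.79656 + 15.427*I)
o - (-35*(-91) + 106) = (-13786/17307 + I*√238) - (-35*(-91) + 106) = (-13786/17307 + I*√238) - (3185 + 106) = (-13786/17307 + I*√238) - 1*3291 = (-13786/17307 + I*√238) - 3291 = -56971123/17307 + I*√238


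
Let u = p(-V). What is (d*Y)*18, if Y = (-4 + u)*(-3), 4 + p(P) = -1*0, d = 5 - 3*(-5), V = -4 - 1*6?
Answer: 8640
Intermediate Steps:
V = -10 (V = -4 - 6 = -10)
d = 20 (d = 5 + 15 = 20)
p(P) = -4 (p(P) = -4 - 1*0 = -4 + 0 = -4)
u = -4
Y = 24 (Y = (-4 - 4)*(-3) = -8*(-3) = 24)
(d*Y)*18 = (20*24)*18 = 480*18 = 8640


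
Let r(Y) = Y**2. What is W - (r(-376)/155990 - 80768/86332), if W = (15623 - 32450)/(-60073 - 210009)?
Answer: 41618339539047/454646878968970 ≈ 0.091540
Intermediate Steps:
W = 16827/270082 (W = -16827/(-270082) = -16827*(-1/270082) = 16827/270082 ≈ 0.062303)
W - (r(-376)/155990 - 80768/86332) = 16827/270082 - ((-376)**2/155990 - 80768/86332) = 16827/270082 - (141376*(1/155990) - 80768*1/86332) = 16827/270082 - (70688/77995 - 20192/21583) = 16827/270082 - 1*(-49215936/1683366085) = 16827/270082 + 49215936/1683366085 = 41618339539047/454646878968970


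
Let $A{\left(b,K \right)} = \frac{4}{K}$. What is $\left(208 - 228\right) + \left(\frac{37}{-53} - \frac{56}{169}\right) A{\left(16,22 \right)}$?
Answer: $- \frac{1988982}{98527} \approx -20.187$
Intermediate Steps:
$\left(208 - 228\right) + \left(\frac{37}{-53} - \frac{56}{169}\right) A{\left(16,22 \right)} = \left(208 - 228\right) + \left(\frac{37}{-53} - \frac{56}{169}\right) \frac{4}{22} = -20 + \left(37 \left(- \frac{1}{53}\right) - \frac{56}{169}\right) 4 \cdot \frac{1}{22} = -20 + \left(- \frac{37}{53} - \frac{56}{169}\right) \frac{2}{11} = -20 - \frac{18442}{98527} = - \frac{1988982}{98527}$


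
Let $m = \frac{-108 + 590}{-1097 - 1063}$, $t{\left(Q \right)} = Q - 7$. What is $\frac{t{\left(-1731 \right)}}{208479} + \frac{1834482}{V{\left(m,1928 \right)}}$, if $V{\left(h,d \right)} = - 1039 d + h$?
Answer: $- \frac{416807122638778}{451033392408879} \approx -0.92412$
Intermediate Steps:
$t{\left(Q \right)} = -7 + Q$ ($t{\left(Q \right)} = Q + \left(-899 + 892\right) = Q - 7 = -7 + Q$)
$m = - \frac{241}{1080}$ ($m = \frac{482}{-2160} = 482 \left(- \frac{1}{2160}\right) = - \frac{241}{1080} \approx -0.22315$)
$V{\left(h,d \right)} = h - 1039 d$
$\frac{t{\left(-1731 \right)}}{208479} + \frac{1834482}{V{\left(m,1928 \right)}} = \frac{-7 - 1731}{208479} + \frac{1834482}{- \frac{241}{1080} - 2003192} = \left(-1738\right) \frac{1}{208479} + \frac{1834482}{- \frac{241}{1080} - 2003192} = - \frac{1738}{208479} + \frac{1834482}{- \frac{2163447601}{1080}} = - \frac{1738}{208479} + 1834482 \left(- \frac{1080}{2163447601}\right) = - \frac{1738}{208479} - \frac{1981240560}{2163447601} = - \frac{416807122638778}{451033392408879}$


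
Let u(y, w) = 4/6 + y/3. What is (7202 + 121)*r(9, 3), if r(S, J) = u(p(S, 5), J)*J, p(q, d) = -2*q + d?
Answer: -80553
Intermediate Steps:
p(q, d) = d - 2*q
u(y, w) = ⅔ + y/3 (u(y, w) = 4*(⅙) + y*(⅓) = ⅔ + y/3)
r(S, J) = J*(7/3 - 2*S/3) (r(S, J) = (⅔ + (5 - 2*S)/3)*J = (⅔ + (5/3 - 2*S/3))*J = (7/3 - 2*S/3)*J = J*(7/3 - 2*S/3))
(7202 + 121)*r(9, 3) = (7202 + 121)*((⅓)*3*(7 - 2*9)) = 7323*((⅓)*3*(7 - 18)) = 7323*((⅓)*3*(-11)) = 7323*(-11) = -80553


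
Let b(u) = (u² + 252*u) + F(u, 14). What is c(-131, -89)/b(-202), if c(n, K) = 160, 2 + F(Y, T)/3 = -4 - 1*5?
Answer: -160/10133 ≈ -0.015790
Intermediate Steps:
F(Y, T) = -33 (F(Y, T) = -6 + 3*(-4 - 1*5) = -6 + 3*(-4 - 5) = -6 + 3*(-9) = -6 - 27 = -33)
b(u) = -33 + u² + 252*u (b(u) = (u² + 252*u) - 33 = -33 + u² + 252*u)
c(-131, -89)/b(-202) = 160/(-33 + (-202)² + 252*(-202)) = 160/(-33 + 40804 - 50904) = 160/(-10133) = 160*(-1/10133) = -160/10133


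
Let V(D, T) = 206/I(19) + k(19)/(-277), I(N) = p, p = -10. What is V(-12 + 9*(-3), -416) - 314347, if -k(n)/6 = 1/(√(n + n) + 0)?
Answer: -1571838/5 + 3*√38/5263 ≈ -3.1437e+5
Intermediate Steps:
I(N) = -10
k(n) = -3*√2/√n (k(n) = -6/(√(n + n) + 0) = -6/(√(2*n) + 0) = -6/(√2*√n + 0) = -6*√2/(2*√n) = -3*√2/√n)
V(D, T) = -103/5 + 3*√38/5263 (V(D, T) = 206/(-10) - 3*√2/√19/(-277) = 206*(-⅒) - 3*√2*√19/19*(-1/277) = -103/5 - 3*√38/19*(-1/277) = -103/5 + 3*√38/5263)
V(-12 + 9*(-3), -416) - 314347 = (-103/5 + 3*√38/5263) - 314347 = -1571838/5 + 3*√38/5263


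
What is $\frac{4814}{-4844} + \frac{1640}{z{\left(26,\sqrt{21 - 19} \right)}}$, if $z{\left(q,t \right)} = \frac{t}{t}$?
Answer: $\frac{3969673}{2422} \approx 1639.0$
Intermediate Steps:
$z{\left(q,t \right)} = 1$
$\frac{4814}{-4844} + \frac{1640}{z{\left(26,\sqrt{21 - 19} \right)}} = \frac{4814}{-4844} + \frac{1640}{1} = 4814 \left(- \frac{1}{4844}\right) + 1640 \cdot 1 = - \frac{2407}{2422} + 1640 = \frac{3969673}{2422}$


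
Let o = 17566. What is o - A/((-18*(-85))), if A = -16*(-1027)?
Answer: 13429774/765 ≈ 17555.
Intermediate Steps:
A = 16432
o - A/((-18*(-85))) = 17566 - 16432/((-18*(-85))) = 17566 - 16432/1530 = 17566 - 1*8216/765 = 17566 - 8216/765 = 13429774/765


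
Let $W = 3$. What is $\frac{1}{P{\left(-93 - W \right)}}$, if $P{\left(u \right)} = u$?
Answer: $- \frac{1}{96} \approx -0.010417$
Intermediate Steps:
$\frac{1}{P{\left(-93 - W \right)}} = \frac{1}{-93 - 3} = \frac{1}{-96} = - \frac{1}{96}$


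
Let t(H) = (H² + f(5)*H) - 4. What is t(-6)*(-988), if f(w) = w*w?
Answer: 116584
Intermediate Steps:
f(w) = w²
t(H) = -4 + H² + 25*H (t(H) = (H² + 5²*H) - 4 = (H² + 25*H) - 4 = -4 + H² + 25*H)
t(-6)*(-988) = (-4 + (-6)² + 25*(-6))*(-988) = (-4 + 36 - 150)*(-988) = -118*(-988) = 116584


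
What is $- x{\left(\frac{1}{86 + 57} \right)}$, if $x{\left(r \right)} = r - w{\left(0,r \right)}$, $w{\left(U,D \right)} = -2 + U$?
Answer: $- \frac{287}{143} \approx -2.007$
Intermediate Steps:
$x{\left(r \right)} = 2 + r$ ($x{\left(r \right)} = r - \left(-2 + 0\right) = r - -2 = r + 2 = 2 + r$)
$- x{\left(\frac{1}{86 + 57} \right)} = - (2 + \frac{1}{86 + 57}) = - (2 + \frac{1}{143}) = \left(-1\right) \frac{287}{143} = - \frac{287}{143}$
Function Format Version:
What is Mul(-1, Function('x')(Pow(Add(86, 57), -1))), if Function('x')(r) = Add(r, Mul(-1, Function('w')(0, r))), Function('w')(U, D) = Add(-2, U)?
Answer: Rational(-287, 143) ≈ -2.0070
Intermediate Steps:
Function('x')(r) = Add(2, r) (Function('x')(r) = Add(r, Mul(-1, Add(-2, 0))) = Add(r, Mul(-1, -2)) = Add(r, 2) = Add(2, r))
Mul(-1, Function('x')(Pow(Add(86, 57), -1))) = Mul(-1, Add(2, Pow(Add(86, 57), -1))) = Mul(-1, Add(2, Pow(143, -1))) = Mul(-1, Add(2, Rational(1, 143))) = Mul(-1, Rational(287, 143)) = Rational(-287, 143)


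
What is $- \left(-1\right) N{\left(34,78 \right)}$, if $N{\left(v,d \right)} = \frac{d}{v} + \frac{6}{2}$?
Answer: $\frac{90}{17} \approx 5.2941$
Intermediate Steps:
$N{\left(v,d \right)} = 3 + \frac{d}{v}$ ($N{\left(v,d \right)} = \frac{d}{v} + 6 \cdot \frac{1}{2} = \frac{d}{v} + 3 = 3 + \frac{d}{v}$)
$- \left(-1\right) N{\left(34,78 \right)} = - \left(-1\right) \left(3 + \frac{78}{34}\right) = - \left(-1\right) \left(3 + 78 \cdot \frac{1}{34}\right) = - \left(-1\right) \left(3 + \frac{39}{17}\right) = - \frac{\left(-1\right) 90}{17} = \left(-1\right) \left(- \frac{90}{17}\right) = \frac{90}{17}$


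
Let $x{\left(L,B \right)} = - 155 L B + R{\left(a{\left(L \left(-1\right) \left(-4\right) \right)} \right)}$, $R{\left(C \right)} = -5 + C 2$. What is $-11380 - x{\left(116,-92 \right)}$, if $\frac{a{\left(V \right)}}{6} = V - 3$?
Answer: $-1671067$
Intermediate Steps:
$a{\left(V \right)} = -18 + 6 V$ ($a{\left(V \right)} = 6 \left(V - 3\right) = 6 \left(-3 + V\right) = -18 + 6 V$)
$R{\left(C \right)} = -5 + 2 C$
$x{\left(L,B \right)} = -41 + 48 L - 155 B L$ ($x{\left(L,B \right)} = - 155 L B + \left(-5 + 2 \left(-18 + 6 L \left(-1\right) \left(-4\right)\right)\right) = - 155 B L + \left(-5 + 2 \left(-18 + 6 - L \left(-4\right)\right)\right) = - 155 B L + \left(-5 + 2 \left(-18 + 6 \cdot 4 L\right)\right) = - 155 B L + \left(-5 + 2 \left(-18 + 24 L\right)\right) = - 155 B L + \left(-5 + \left(-36 + 48 L\right)\right) = - 155 B L + \left(-41 + 48 L\right) = -41 + 48 L - 155 B L$)
$-11380 - x{\left(116,-92 \right)} = -11380 - \left(-41 + 48 \cdot 116 - \left(-14260\right) 116\right) = -11380 - \left(-41 + 5568 + 1654160\right) = -11380 - 1659687 = -1671067$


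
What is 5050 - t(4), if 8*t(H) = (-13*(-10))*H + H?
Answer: 9969/2 ≈ 4984.5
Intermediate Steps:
t(H) = 131*H/8 (t(H) = ((-13*(-10))*H + H)/8 = (130*H + H)/8 = (131*H)/8 = 131*H/8)
5050 - t(4) = 5050 - 131*4/8 = 5050 - 1*131/2 = 5050 - 131/2 = 9969/2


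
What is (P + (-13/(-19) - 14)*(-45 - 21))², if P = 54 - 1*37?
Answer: 289714441/361 ≈ 8.0253e+5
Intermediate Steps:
P = 17 (P = 54 - 37 = 17)
(P + (-13/(-19) - 14)*(-45 - 21))² = (17 + (-13/(-19) - 14)*(-45 - 21))² = (17 + (-13*(-1/19) - 14)*(-66))² = (17 + (13/19 - 14)*(-66))² = (17 - 253/19*(-66))² = (17 + 16698/19)² = (17021/19)² = 289714441/361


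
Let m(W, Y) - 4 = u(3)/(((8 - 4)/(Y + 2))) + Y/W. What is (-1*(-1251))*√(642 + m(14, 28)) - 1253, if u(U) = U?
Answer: -1253 + 3753*√298/2 ≈ 31140.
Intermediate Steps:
m(W, Y) = 11/2 + 3*Y/4 + Y/W (m(W, Y) = 4 + (3/(((8 - 4)/(Y + 2))) + Y/W) = 4 + (3/((4/(2 + Y))) + Y/W) = 4 + (3*(½ + Y/4) + Y/W) = 4 + ((3/2 + 3*Y/4) + Y/W) = 4 + (3/2 + 3*Y/4 + Y/W) = 11/2 + 3*Y/4 + Y/W)
(-1*(-1251))*√(642 + m(14, 28)) - 1253 = (-1*(-1251))*√(642 + (28 + (¼)*14*(22 + 3*28))/14) - 1253 = 1251*√(642 + (28 + (¼)*14*(22 + 84))/14) - 1253 = 1251*√(642 + (28 + (¼)*14*106)/14) - 1253 = 1251*√(642 + (28 + 371)/14) - 1253 = 1251*√(642 + (1/14)*399) - 1253 = 1251*√(642 + 57/2) - 1253 = 1251*√(1341/2) - 1253 = 1251*(3*√298/2) - 1253 = 3753*√298/2 - 1253 = -1253 + 3753*√298/2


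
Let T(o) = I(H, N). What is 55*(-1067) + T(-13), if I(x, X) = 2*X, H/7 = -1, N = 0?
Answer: -58685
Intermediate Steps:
H = -7 (H = 7*(-1) = -7)
T(o) = 0 (T(o) = 2*0 = 0)
55*(-1067) + T(-13) = 55*(-1067) + 0 = -58685 + 0 = -58685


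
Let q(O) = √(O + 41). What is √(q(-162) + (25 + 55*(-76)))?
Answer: √(-4155 + 11*I) ≈ 0.0853 + 64.459*I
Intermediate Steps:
q(O) = √(41 + O)
√(q(-162) + (25 + 55*(-76))) = √(√(41 - 162) + (25 + 55*(-76))) = √(√(-121) + (25 - 4180)) = √(11*I - 4155) = √(-4155 + 11*I)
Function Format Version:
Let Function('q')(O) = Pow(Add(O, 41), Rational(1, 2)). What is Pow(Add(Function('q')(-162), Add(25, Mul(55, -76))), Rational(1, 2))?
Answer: Pow(Add(-4155, Mul(11, I)), Rational(1, 2)) ≈ Add(0.0853, Mul(64.459, I))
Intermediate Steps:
Function('q')(O) = Pow(Add(41, O), Rational(1, 2))
Pow(Add(Function('q')(-162), Add(25, Mul(55, -76))), Rational(1, 2)) = Pow(Add(Pow(Add(41, -162), Rational(1, 2)), Add(25, Mul(55, -76))), Rational(1, 2)) = Pow(Add(Pow(-121, Rational(1, 2)), Add(25, -4180)), Rational(1, 2)) = Pow(Add(Mul(11, I), -4155), Rational(1, 2)) = Pow(Add(-4155, Mul(11, I)), Rational(1, 2))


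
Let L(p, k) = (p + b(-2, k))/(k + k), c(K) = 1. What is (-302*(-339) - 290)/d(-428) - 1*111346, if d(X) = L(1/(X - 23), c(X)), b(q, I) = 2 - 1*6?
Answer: -293062906/1805 ≈ -1.6236e+5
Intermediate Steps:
b(q, I) = -4 (b(q, I) = 2 - 6 = -4)
L(p, k) = (-4 + p)/(2*k) (L(p, k) = (p - 4)/(k + k) = (-4 + p)/((2*k)) = (-4 + p)*(1/(2*k)) = (-4 + p)/(2*k))
d(X) = -2 + 1/(2*(-23 + X)) (d(X) = (½)*(-4 + 1/(X - 23))/1 = (½)*1*(-4 + 1/(-23 + X)) = -2 + 1/(2*(-23 + X)))
(-302*(-339) - 290)/d(-428) - 1*111346 = (-302*(-339) - 290)/(((93 - 4*(-428))/(2*(-23 - 428)))) - 1*111346 = (102378 - 290)/(((½)*(93 + 1712)/(-451))) - 111346 = 102088/(((½)*(-1/451)*1805)) - 111346 = 102088/(-1805/902) - 111346 = 102088*(-902/1805) - 111346 = -92083376/1805 - 111346 = -293062906/1805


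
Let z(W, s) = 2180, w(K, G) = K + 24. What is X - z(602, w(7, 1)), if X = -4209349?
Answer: -4211529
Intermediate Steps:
w(K, G) = 24 + K
X - z(602, w(7, 1)) = -4209349 - 1*2180 = -4209349 - 2180 = -4211529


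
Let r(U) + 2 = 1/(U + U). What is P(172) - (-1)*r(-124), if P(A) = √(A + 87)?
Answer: -497/248 + √259 ≈ 14.089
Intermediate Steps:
P(A) = √(87 + A)
r(U) = -2 + 1/(2*U) (r(U) = -2 + 1/(U + U) = -2 + 1/(2*U))
P(172) - (-1)*r(-124) = √(87 + 172) - (-1)*(-2 + (½)/(-124)) = √259 - (-1)*(-2 + (½)*(-1/124)) = √259 - (-1)*(-2 - 1/248) = √259 - (-1)*(-497)/248 = √259 - 1*497/248 = √259 - 497/248 = -497/248 + √259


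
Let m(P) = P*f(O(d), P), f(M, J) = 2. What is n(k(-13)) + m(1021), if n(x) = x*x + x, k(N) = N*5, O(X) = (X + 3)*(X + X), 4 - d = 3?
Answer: 6202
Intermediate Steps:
d = 1 (d = 4 - 1*3 = 4 - 3 = 1)
O(X) = 2*X*(3 + X) (O(X) = (3 + X)*(2*X) = 2*X*(3 + X))
k(N) = 5*N
m(P) = 2*P (m(P) = P*2 = 2*P)
n(x) = x + x² (n(x) = x² + x = x + x²)
n(k(-13)) + m(1021) = (5*(-13))*(1 + 5*(-13)) + 2*1021 = -65*(1 - 65) + 2042 = -65*(-64) + 2042 = 4160 + 2042 = 6202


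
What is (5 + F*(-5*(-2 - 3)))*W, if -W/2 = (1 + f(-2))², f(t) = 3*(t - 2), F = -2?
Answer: 10890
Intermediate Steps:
f(t) = -6 + 3*t (f(t) = 3*(-2 + t) = -6 + 3*t)
W = -242 (W = -2*(1 + (-6 + 3*(-2)))² = -2*(1 + (-6 - 6))² = -2*(1 - 12)² = -2*(-11)² = -2*121 = -242)
(5 + F*(-5*(-2 - 3)))*W = (5 - (-10)*(-2 - 3))*(-242) = (5 - (-10)*(-5))*(-242) = (5 - 2*25)*(-242) = (5 - 50)*(-242) = -45*(-242) = 10890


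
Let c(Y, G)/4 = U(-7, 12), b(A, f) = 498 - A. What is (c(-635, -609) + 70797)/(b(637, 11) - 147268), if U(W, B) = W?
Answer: -70769/147407 ≈ -0.48009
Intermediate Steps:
c(Y, G) = -28 (c(Y, G) = 4*(-7) = -28)
(c(-635, -609) + 70797)/(b(637, 11) - 147268) = (-28 + 70797)/((498 - 1*637) - 147268) = 70769/((498 - 637) - 147268) = 70769/(-139 - 147268) = 70769/(-147407) = 70769*(-1/147407) = -70769/147407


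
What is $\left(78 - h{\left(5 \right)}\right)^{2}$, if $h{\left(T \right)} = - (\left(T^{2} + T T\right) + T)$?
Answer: $17689$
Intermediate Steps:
$h{\left(T \right)} = - T - 2 T^{2}$ ($h{\left(T \right)} = - (\left(T^{2} + T^{2}\right) + T) = - (2 T^{2} + T) = - (T + 2 T^{2}) = - T - 2 T^{2}$)
$\left(78 - h{\left(5 \right)}\right)^{2} = \left(78 - \left(-1\right) 5 \left(1 + 2 \cdot 5\right)\right)^{2} = \left(78 - \left(-1\right) 5 \left(1 + 10\right)\right)^{2} = \left(78 - \left(-1\right) 5 \cdot 11\right)^{2} = \left(78 - -55\right)^{2} = \left(78 + 55\right)^{2} = 133^{2} = 17689$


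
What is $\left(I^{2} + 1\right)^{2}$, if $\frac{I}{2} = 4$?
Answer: $4225$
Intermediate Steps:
$I = 8$ ($I = 2 \cdot 4 = 8$)
$\left(I^{2} + 1\right)^{2} = \left(8^{2} + 1\right)^{2} = \left(64 + 1\right)^{2} = 65^{2} = 4225$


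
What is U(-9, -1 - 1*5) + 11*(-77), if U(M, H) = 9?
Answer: -838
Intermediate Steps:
U(-9, -1 - 1*5) + 11*(-77) = 9 + 11*(-77) = 9 - 847 = -838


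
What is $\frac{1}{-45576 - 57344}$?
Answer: $- \frac{1}{102920} \approx -9.7163 \cdot 10^{-6}$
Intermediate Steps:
$\frac{1}{-45576 - 57344} = \frac{1}{-102920} = - \frac{1}{102920}$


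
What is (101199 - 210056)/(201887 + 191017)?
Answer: -108857/392904 ≈ -0.27706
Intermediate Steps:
(101199 - 210056)/(201887 + 191017) = -108857/392904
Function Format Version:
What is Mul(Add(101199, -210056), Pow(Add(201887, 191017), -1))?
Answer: Rational(-108857, 392904) ≈ -0.27706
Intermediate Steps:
Mul(Add(101199, -210056), Pow(Add(201887, 191017), -1)) = Mul(-108857, Pow(392904, -1)) = Mul(-108857, Rational(1, 392904)) = Rational(-108857, 392904)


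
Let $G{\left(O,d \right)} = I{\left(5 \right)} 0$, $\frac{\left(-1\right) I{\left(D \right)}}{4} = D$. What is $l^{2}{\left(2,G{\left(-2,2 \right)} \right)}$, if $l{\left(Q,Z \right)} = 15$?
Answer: $225$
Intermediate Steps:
$I{\left(D \right)} = - 4 D$
$G{\left(O,d \right)} = 0$ ($G{\left(O,d \right)} = \left(-4\right) 5 \cdot 0 = \left(-20\right) 0 = 0$)
$l^{2}{\left(2,G{\left(-2,2 \right)} \right)} = 15^{2} = 225$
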